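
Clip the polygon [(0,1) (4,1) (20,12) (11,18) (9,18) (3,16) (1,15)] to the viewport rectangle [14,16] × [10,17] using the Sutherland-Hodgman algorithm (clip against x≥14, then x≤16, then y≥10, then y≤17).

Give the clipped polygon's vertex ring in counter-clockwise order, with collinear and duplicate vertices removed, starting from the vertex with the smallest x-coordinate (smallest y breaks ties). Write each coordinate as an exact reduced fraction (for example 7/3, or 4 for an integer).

Clipped polygon: [(14,10) (16,10) (16,44/3) (14,16)]

1. After x ≥ 14: [(14,63/8) (20,12) (14,16)]
2. After x ≤ 16: [(14,63/8) (16,37/4) (16,44/3) (14,16)]
3. After y ≥ 10: [(14,10) (16,10) (16,44/3) (14,16)]
4. After y ≤ 17: [(14,10) (16,10) (16,44/3) (14,16)]
5. Canonical ring: [(14,10) (16,10) (16,44/3) (14,16)]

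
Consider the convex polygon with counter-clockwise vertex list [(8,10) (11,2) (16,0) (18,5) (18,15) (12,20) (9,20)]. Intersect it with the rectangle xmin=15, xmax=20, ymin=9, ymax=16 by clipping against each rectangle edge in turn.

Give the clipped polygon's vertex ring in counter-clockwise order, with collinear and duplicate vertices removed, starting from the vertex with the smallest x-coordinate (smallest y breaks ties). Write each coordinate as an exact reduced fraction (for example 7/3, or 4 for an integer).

1. After x ≥ 15: [(15,2/5) (16,0) (18,5) (18,15) (15,35/2)]
2. After x ≤ 20: [(15,2/5) (16,0) (18,5) (18,15) (15,35/2)]
3. After y ≥ 9: [(15,9) (18,9) (18,15) (15,35/2)]
4. After y ≤ 16: [(15,16) (15,9) (18,9) (18,15) (84/5,16)]
5. Canonical ring: [(15,9) (18,9) (18,15) (84/5,16) (15,16)]

Clipped polygon: [(15,9) (18,9) (18,15) (84/5,16) (15,16)]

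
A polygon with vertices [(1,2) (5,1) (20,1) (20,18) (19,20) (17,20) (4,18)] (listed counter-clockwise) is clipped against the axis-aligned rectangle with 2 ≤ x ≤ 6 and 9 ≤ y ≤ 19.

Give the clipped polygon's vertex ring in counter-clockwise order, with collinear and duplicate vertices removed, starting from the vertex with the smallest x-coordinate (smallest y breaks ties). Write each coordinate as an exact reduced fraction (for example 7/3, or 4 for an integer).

1. After x ≥ 2: [(2,22/3) (2,7/4) (5,1) (20,1) (20,18) (19,20) (17,20) (4,18)]
2. After x ≤ 6: [(2,22/3) (2,7/4) (5,1) (6,1) (6,238/13) (4,18)]
3. After y ≥ 9: [(37/16,9) (6,9) (6,238/13) (4,18)]
4. After y ≤ 19: [(37/16,9) (6,9) (6,238/13) (4,18)]
5. Canonical ring: [(37/16,9) (6,9) (6,238/13) (4,18)]

Clipped polygon: [(37/16,9) (6,9) (6,238/13) (4,18)]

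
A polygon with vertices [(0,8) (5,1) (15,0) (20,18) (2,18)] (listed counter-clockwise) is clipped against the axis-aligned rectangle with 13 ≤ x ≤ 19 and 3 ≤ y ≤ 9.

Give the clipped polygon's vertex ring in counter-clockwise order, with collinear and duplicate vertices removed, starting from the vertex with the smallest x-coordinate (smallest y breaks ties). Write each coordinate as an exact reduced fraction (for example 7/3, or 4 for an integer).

1. After x ≥ 13: [(13,1/5) (15,0) (20,18) (13,18)]
2. After x ≤ 19: [(13,1/5) (15,0) (19,72/5) (19,18) (13,18)]
3. After y ≥ 3: [(13,3) (95/6,3) (19,72/5) (19,18) (13,18)]
4. After y ≤ 9: [(13,9) (13,3) (95/6,3) (35/2,9)]
5. Canonical ring: [(13,3) (95/6,3) (35/2,9) (13,9)]

Clipped polygon: [(13,3) (95/6,3) (35/2,9) (13,9)]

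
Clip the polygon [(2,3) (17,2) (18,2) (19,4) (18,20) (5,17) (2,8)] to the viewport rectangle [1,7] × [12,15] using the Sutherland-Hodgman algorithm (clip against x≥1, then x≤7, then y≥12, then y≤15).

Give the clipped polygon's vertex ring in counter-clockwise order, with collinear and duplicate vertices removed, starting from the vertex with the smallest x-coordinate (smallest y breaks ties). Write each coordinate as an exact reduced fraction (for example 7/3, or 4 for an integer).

1. After x ≥ 1: [(2,3) (17,2) (18,2) (19,4) (18,20) (5,17) (2,8)]
2. After x ≤ 7: [(2,3) (7,8/3) (7,227/13) (5,17) (2,8)]
3. After y ≥ 12: [(7,12) (7,227/13) (5,17) (10/3,12)]
4. After y ≤ 15: [(7,12) (7,15) (13/3,15) (10/3,12)]
5. Canonical ring: [(10/3,12) (7,12) (7,15) (13/3,15)]

Clipped polygon: [(10/3,12) (7,12) (7,15) (13/3,15)]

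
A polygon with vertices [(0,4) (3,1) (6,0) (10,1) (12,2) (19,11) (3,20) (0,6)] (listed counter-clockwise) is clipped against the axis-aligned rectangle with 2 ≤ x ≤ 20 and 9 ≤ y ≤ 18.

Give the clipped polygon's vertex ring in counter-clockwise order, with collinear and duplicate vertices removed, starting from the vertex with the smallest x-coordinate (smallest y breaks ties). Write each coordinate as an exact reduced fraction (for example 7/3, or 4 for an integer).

Clipped polygon: [(2,9) (157/9,9) (19,11) (59/9,18) (18/7,18) (2,46/3)]

1. After x ≥ 2: [(2,2) (3,1) (6,0) (10,1) (12,2) (19,11) (3,20) (2,46/3)]
2. After x ≤ 20: [(2,2) (3,1) (6,0) (10,1) (12,2) (19,11) (3,20) (2,46/3)]
3. After y ≥ 9: [(2,9) (157/9,9) (19,11) (3,20) (2,46/3)]
4. After y ≤ 18: [(2,9) (157/9,9) (19,11) (59/9,18) (18/7,18) (2,46/3)]
5. Canonical ring: [(2,9) (157/9,9) (19,11) (59/9,18) (18/7,18) (2,46/3)]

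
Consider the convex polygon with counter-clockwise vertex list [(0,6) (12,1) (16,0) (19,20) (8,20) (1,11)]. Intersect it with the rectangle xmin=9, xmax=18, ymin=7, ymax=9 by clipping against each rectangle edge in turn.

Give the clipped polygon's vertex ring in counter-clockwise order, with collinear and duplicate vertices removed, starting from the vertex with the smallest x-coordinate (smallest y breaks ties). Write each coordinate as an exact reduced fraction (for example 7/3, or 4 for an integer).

1. After x ≥ 9: [(9,9/4) (12,1) (16,0) (19,20) (9,20)]
2. After x ≤ 18: [(9,9/4) (12,1) (16,0) (18,40/3) (18,20) (9,20)]
3. After y ≥ 7: [(9,7) (341/20,7) (18,40/3) (18,20) (9,20)]
4. After y ≤ 9: [(9,9) (9,7) (341/20,7) (347/20,9)]
5. Canonical ring: [(9,7) (341/20,7) (347/20,9) (9,9)]

Clipped polygon: [(9,7) (341/20,7) (347/20,9) (9,9)]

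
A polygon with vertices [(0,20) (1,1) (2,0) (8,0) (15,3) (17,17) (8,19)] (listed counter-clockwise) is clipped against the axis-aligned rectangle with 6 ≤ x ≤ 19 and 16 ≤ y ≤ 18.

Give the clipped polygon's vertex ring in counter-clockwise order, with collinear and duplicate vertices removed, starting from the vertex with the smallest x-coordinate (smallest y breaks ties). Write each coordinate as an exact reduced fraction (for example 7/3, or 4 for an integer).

Clipped polygon: [(6,16) (118/7,16) (17,17) (25/2,18) (6,18)]

1. After x ≥ 6: [(6,77/4) (6,0) (8,0) (15,3) (17,17) (8,19)]
2. After x ≤ 19: [(6,77/4) (6,0) (8,0) (15,3) (17,17) (8,19)]
3. After y ≥ 16: [(6,77/4) (6,16) (118/7,16) (17,17) (8,19)]
4. After y ≤ 18: [(6,18) (6,16) (118/7,16) (17,17) (25/2,18)]
5. Canonical ring: [(6,16) (118/7,16) (17,17) (25/2,18) (6,18)]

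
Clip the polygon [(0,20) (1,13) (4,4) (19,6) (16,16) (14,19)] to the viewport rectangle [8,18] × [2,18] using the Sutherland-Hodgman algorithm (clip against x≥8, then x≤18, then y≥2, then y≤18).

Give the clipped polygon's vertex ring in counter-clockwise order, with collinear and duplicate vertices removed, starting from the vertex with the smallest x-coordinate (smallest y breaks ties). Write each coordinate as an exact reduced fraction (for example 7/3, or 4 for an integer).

Clipped polygon: [(8,68/15) (18,88/15) (18,28/3) (16,16) (44/3,18) (8,18)]

1. After x ≥ 8: [(8,136/7) (8,68/15) (19,6) (16,16) (14,19)]
2. After x ≤ 18: [(8,136/7) (8,68/15) (18,88/15) (18,28/3) (16,16) (14,19)]
3. After y ≥ 2: [(8,136/7) (8,68/15) (18,88/15) (18,28/3) (16,16) (14,19)]
4. After y ≤ 18: [(8,18) (8,68/15) (18,88/15) (18,28/3) (16,16) (44/3,18)]
5. Canonical ring: [(8,68/15) (18,88/15) (18,28/3) (16,16) (44/3,18) (8,18)]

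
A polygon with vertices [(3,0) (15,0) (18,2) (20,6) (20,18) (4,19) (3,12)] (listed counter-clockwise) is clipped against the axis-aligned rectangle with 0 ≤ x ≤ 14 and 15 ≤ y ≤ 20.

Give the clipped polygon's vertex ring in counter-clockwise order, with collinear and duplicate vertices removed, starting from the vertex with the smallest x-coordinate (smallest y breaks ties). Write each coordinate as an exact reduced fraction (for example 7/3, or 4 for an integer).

1. After x ≥ 0: [(3,0) (15,0) (18,2) (20,6) (20,18) (4,19) (3,12)]
2. After x ≤ 14: [(3,0) (14,0) (14,147/8) (4,19) (3,12)]
3. After y ≥ 15: [(14,15) (14,147/8) (4,19) (24/7,15)]
4. After y ≤ 20: [(14,15) (14,147/8) (4,19) (24/7,15)]
5. Canonical ring: [(24/7,15) (14,15) (14,147/8) (4,19)]

Clipped polygon: [(24/7,15) (14,15) (14,147/8) (4,19)]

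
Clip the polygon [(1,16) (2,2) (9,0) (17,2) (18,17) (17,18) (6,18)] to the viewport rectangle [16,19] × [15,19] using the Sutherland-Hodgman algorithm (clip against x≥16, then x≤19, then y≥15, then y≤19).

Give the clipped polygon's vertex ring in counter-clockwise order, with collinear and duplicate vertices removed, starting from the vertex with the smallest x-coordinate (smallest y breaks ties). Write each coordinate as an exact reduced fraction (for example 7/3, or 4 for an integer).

1. After x ≥ 16: [(16,7/4) (17,2) (18,17) (17,18) (16,18)]
2. After x ≤ 19: [(16,7/4) (17,2) (18,17) (17,18) (16,18)]
3. After y ≥ 15: [(16,15) (268/15,15) (18,17) (17,18) (16,18)]
4. After y ≤ 19: [(16,15) (268/15,15) (18,17) (17,18) (16,18)]
5. Canonical ring: [(16,15) (268/15,15) (18,17) (17,18) (16,18)]

Clipped polygon: [(16,15) (268/15,15) (18,17) (17,18) (16,18)]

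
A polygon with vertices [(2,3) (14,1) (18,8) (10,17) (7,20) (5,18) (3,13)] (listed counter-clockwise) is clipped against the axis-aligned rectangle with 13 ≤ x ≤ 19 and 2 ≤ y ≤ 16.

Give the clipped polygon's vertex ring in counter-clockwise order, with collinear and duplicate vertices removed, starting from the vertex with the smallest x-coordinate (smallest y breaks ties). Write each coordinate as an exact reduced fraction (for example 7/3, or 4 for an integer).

Clipped polygon: [(13,2) (102/7,2) (18,8) (13,109/8)]

1. After x ≥ 13: [(13,7/6) (14,1) (18,8) (13,109/8)]
2. After x ≤ 19: [(13,7/6) (14,1) (18,8) (13,109/8)]
3. After y ≥ 2: [(13,2) (102/7,2) (18,8) (13,109/8)]
4. After y ≤ 16: [(13,2) (102/7,2) (18,8) (13,109/8)]
5. Canonical ring: [(13,2) (102/7,2) (18,8) (13,109/8)]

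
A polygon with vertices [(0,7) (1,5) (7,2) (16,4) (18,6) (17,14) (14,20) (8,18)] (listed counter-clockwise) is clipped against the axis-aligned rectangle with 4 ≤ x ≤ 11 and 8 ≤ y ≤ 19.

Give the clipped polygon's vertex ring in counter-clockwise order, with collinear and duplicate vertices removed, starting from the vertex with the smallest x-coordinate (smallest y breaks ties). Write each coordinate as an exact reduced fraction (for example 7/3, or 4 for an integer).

1. After x ≥ 4: [(4,25/2) (4,7/2) (7,2) (16,4) (18,6) (17,14) (14,20) (8,18)]
2. After x ≤ 11: [(4,25/2) (4,7/2) (7,2) (11,26/9) (11,19) (8,18)]
3. After y ≥ 8: [(4,25/2) (4,8) (11,8) (11,19) (8,18)]
4. After y ≤ 19: [(4,25/2) (4,8) (11,8) (11,19) (8,18)]
5. Canonical ring: [(4,8) (11,8) (11,19) (8,18) (4,25/2)]

Clipped polygon: [(4,8) (11,8) (11,19) (8,18) (4,25/2)]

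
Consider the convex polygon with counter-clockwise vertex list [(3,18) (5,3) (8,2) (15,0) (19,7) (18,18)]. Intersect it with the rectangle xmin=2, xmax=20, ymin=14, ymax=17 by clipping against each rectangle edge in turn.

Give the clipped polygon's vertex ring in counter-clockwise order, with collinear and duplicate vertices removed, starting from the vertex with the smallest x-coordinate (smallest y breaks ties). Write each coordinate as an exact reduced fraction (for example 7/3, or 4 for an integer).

Clipped polygon: [(47/15,17) (53/15,14) (202/11,14) (199/11,17)]

1. After x ≥ 2: [(3,18) (5,3) (8,2) (15,0) (19,7) (18,18)]
2. After x ≤ 20: [(3,18) (5,3) (8,2) (15,0) (19,7) (18,18)]
3. After y ≥ 14: [(3,18) (53/15,14) (202/11,14) (18,18)]
4. After y ≤ 17: [(47/15,17) (53/15,14) (202/11,14) (199/11,17)]
5. Canonical ring: [(47/15,17) (53/15,14) (202/11,14) (199/11,17)]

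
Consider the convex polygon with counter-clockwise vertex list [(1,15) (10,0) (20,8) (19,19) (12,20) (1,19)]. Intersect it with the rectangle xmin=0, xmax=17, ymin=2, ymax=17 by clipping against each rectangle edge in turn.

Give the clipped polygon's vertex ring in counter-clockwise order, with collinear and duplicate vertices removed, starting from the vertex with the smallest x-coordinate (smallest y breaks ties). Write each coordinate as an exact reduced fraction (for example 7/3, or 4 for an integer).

Clipped polygon: [(1,15) (44/5,2) (25/2,2) (17,28/5) (17,17) (1,17)]

1. After x ≥ 0: [(1,15) (10,0) (20,8) (19,19) (12,20) (1,19)]
2. After x ≤ 17: [(1,15) (10,0) (17,28/5) (17,135/7) (12,20) (1,19)]
3. After y ≥ 2: [(1,15) (44/5,2) (25/2,2) (17,28/5) (17,135/7) (12,20) (1,19)]
4. After y ≤ 17: [(1,17) (1,15) (44/5,2) (25/2,2) (17,28/5) (17,17)]
5. Canonical ring: [(1,15) (44/5,2) (25/2,2) (17,28/5) (17,17) (1,17)]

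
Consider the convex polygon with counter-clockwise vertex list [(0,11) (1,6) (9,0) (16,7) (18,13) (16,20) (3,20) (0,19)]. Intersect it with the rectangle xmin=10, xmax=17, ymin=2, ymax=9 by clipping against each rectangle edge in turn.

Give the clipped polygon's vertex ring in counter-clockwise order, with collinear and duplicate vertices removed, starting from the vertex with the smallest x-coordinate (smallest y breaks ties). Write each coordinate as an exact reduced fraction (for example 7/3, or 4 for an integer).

Clipped polygon: [(10,2) (11,2) (16,7) (50/3,9) (10,9)]

1. After x ≥ 10: [(10,1) (16,7) (18,13) (16,20) (10,20)]
2. After x ≤ 17: [(10,1) (16,7) (17,10) (17,33/2) (16,20) (10,20)]
3. After y ≥ 2: [(10,2) (11,2) (16,7) (17,10) (17,33/2) (16,20) (10,20)]
4. After y ≤ 9: [(10,9) (10,2) (11,2) (16,7) (50/3,9)]
5. Canonical ring: [(10,2) (11,2) (16,7) (50/3,9) (10,9)]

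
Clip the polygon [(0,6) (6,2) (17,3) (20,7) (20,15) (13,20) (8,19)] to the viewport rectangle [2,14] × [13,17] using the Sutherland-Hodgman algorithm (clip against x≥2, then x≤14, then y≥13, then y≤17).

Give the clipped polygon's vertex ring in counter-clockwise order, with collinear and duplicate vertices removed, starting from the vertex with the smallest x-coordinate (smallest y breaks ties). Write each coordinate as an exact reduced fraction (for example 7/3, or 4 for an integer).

1. After x ≥ 2: [(2,37/4) (2,14/3) (6,2) (17,3) (20,7) (20,15) (13,20) (8,19)]
2. After x ≤ 14: [(2,37/4) (2,14/3) (6,2) (14,30/11) (14,135/7) (13,20) (8,19)]
3. After y ≥ 13: [(56/13,13) (14,13) (14,135/7) (13,20) (8,19)]
4. After y ≤ 17: [(88/13,17) (56/13,13) (14,13) (14,17)]
5. Canonical ring: [(56/13,13) (14,13) (14,17) (88/13,17)]

Clipped polygon: [(56/13,13) (14,13) (14,17) (88/13,17)]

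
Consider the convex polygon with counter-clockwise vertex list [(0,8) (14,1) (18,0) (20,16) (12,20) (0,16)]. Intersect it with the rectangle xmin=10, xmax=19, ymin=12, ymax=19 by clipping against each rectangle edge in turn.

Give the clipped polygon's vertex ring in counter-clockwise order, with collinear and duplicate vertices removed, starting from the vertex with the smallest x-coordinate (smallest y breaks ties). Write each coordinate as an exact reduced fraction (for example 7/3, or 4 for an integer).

1. After x ≥ 10: [(10,3) (14,1) (18,0) (20,16) (12,20) (10,58/3)]
2. After x ≤ 19: [(10,3) (14,1) (18,0) (19,8) (19,33/2) (12,20) (10,58/3)]
3. After y ≥ 12: [(10,12) (19,12) (19,33/2) (12,20) (10,58/3)]
4. After y ≤ 19: [(10,19) (10,12) (19,12) (19,33/2) (14,19)]
5. Canonical ring: [(10,12) (19,12) (19,33/2) (14,19) (10,19)]

Clipped polygon: [(10,12) (19,12) (19,33/2) (14,19) (10,19)]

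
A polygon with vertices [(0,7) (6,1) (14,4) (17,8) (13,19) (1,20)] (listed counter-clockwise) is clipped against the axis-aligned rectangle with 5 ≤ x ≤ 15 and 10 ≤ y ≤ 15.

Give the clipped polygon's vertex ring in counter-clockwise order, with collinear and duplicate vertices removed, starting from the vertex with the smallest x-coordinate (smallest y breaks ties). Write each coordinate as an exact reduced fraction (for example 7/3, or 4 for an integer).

1. After x ≥ 5: [(5,2) (6,1) (14,4) (17,8) (13,19) (5,59/3)]
2. After x ≤ 15: [(5,2) (6,1) (14,4) (15,16/3) (15,27/2) (13,19) (5,59/3)]
3. After y ≥ 10: [(5,10) (15,10) (15,27/2) (13,19) (5,59/3)]
4. After y ≤ 15: [(5,15) (5,10) (15,10) (15,27/2) (159/11,15)]
5. Canonical ring: [(5,10) (15,10) (15,27/2) (159/11,15) (5,15)]

Clipped polygon: [(5,10) (15,10) (15,27/2) (159/11,15) (5,15)]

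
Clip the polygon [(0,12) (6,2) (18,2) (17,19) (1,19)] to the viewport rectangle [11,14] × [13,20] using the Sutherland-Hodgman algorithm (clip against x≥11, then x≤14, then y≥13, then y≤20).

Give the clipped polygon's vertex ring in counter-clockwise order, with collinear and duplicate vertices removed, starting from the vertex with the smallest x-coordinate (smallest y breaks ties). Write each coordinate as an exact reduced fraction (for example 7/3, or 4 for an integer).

1. After x ≥ 11: [(11,2) (18,2) (17,19) (11,19)]
2. After x ≤ 14: [(11,2) (14,2) (14,19) (11,19)]
3. After y ≥ 13: [(11,13) (14,13) (14,19) (11,19)]
4. After y ≤ 20: [(11,13) (14,13) (14,19) (11,19)]
5. Canonical ring: [(11,13) (14,13) (14,19) (11,19)]

Clipped polygon: [(11,13) (14,13) (14,19) (11,19)]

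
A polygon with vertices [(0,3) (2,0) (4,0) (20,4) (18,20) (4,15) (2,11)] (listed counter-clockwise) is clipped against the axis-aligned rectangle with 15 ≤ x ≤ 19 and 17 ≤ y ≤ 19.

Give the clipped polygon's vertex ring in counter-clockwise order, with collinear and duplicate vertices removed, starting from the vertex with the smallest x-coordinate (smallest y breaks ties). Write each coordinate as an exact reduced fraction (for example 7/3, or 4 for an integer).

Clipped polygon: [(15,17) (147/8,17) (145/8,19) (76/5,19) (15,265/14)]

1. After x ≥ 15: [(15,11/4) (20,4) (18,20) (15,265/14)]
2. After x ≤ 19: [(15,11/4) (19,15/4) (19,12) (18,20) (15,265/14)]
3. After y ≥ 17: [(15,17) (147/8,17) (18,20) (15,265/14)]
4. After y ≤ 19: [(15,17) (147/8,17) (145/8,19) (76/5,19) (15,265/14)]
5. Canonical ring: [(15,17) (147/8,17) (145/8,19) (76/5,19) (15,265/14)]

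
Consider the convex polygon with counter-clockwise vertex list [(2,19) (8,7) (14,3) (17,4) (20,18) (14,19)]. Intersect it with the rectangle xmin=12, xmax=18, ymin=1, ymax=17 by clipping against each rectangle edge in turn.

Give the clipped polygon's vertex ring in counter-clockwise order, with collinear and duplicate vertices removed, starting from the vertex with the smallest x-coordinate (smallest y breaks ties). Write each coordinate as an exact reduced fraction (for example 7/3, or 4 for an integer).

Clipped polygon: [(12,13/3) (14,3) (17,4) (18,26/3) (18,17) (12,17)]

1. After x ≥ 12: [(12,19) (12,13/3) (14,3) (17,4) (20,18) (14,19)]
2. After x ≤ 18: [(12,19) (12,13/3) (14,3) (17,4) (18,26/3) (18,55/3) (14,19)]
3. After y ≥ 1: [(12,19) (12,13/3) (14,3) (17,4) (18,26/3) (18,55/3) (14,19)]
4. After y ≤ 17: [(12,17) (12,13/3) (14,3) (17,4) (18,26/3) (18,17)]
5. Canonical ring: [(12,13/3) (14,3) (17,4) (18,26/3) (18,17) (12,17)]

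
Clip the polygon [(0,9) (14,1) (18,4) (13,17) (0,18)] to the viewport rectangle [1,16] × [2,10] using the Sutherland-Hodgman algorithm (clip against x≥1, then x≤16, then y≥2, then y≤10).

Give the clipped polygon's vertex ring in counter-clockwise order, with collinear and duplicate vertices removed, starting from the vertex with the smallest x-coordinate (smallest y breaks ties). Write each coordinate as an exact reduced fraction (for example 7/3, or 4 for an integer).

Clipped polygon: [(1,59/7) (49/4,2) (46/3,2) (16,5/2) (16,46/5) (204/13,10) (1,10)]

1. After x ≥ 1: [(1,59/7) (14,1) (18,4) (13,17) (1,233/13)]
2. After x ≤ 16: [(1,59/7) (14,1) (16,5/2) (16,46/5) (13,17) (1,233/13)]
3. After y ≥ 2: [(1,59/7) (49/4,2) (46/3,2) (16,5/2) (16,46/5) (13,17) (1,233/13)]
4. After y ≤ 10: [(1,10) (1,59/7) (49/4,2) (46/3,2) (16,5/2) (16,46/5) (204/13,10)]
5. Canonical ring: [(1,59/7) (49/4,2) (46/3,2) (16,5/2) (16,46/5) (204/13,10) (1,10)]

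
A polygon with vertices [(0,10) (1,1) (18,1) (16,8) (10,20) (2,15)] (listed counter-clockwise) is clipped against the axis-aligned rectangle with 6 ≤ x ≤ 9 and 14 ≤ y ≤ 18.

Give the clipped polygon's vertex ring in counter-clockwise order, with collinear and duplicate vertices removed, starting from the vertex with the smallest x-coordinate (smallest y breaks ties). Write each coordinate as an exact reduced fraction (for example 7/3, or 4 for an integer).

Clipped polygon: [(6,14) (9,14) (9,18) (34/5,18) (6,35/2)]

1. After x ≥ 6: [(6,1) (18,1) (16,8) (10,20) (6,35/2)]
2. After x ≤ 9: [(6,1) (9,1) (9,155/8) (6,35/2)]
3. After y ≥ 14: [(6,14) (9,14) (9,155/8) (6,35/2)]
4. After y ≤ 18: [(6,14) (9,14) (9,18) (34/5,18) (6,35/2)]
5. Canonical ring: [(6,14) (9,14) (9,18) (34/5,18) (6,35/2)]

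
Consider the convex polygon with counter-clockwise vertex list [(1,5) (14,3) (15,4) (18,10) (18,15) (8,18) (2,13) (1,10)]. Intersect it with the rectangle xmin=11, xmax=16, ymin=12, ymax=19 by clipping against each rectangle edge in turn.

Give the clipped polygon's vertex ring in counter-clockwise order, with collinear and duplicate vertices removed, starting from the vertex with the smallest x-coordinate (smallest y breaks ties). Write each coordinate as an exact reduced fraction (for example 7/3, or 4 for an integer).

1. After x ≥ 11: [(11,45/13) (14,3) (15,4) (18,10) (18,15) (11,171/10)]
2. After x ≤ 16: [(11,45/13) (14,3) (15,4) (16,6) (16,78/5) (11,171/10)]
3. After y ≥ 12: [(11,12) (16,12) (16,78/5) (11,171/10)]
4. After y ≤ 19: [(11,12) (16,12) (16,78/5) (11,171/10)]
5. Canonical ring: [(11,12) (16,12) (16,78/5) (11,171/10)]

Clipped polygon: [(11,12) (16,12) (16,78/5) (11,171/10)]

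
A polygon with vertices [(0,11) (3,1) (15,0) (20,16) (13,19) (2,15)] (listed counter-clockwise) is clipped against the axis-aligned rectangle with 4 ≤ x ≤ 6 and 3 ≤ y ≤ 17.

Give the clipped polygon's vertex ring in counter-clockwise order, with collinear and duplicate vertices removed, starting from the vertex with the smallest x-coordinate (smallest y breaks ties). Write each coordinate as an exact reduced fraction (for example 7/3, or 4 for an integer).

Clipped polygon: [(4,3) (6,3) (6,181/11) (4,173/11)]

1. After x ≥ 4: [(4,11/12) (15,0) (20,16) (13,19) (4,173/11)]
2. After x ≤ 6: [(4,11/12) (6,3/4) (6,181/11) (4,173/11)]
3. After y ≥ 3: [(4,3) (6,3) (6,181/11) (4,173/11)]
4. After y ≤ 17: [(4,3) (6,3) (6,181/11) (4,173/11)]
5. Canonical ring: [(4,3) (6,3) (6,181/11) (4,173/11)]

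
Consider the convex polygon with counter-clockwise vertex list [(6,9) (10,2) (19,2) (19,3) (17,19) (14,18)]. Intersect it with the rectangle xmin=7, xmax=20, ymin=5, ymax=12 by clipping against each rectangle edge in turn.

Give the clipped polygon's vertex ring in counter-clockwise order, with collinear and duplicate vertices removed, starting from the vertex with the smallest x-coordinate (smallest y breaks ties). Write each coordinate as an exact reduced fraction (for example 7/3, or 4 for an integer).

1. After x ≥ 7: [(7,81/8) (7,29/4) (10,2) (19,2) (19,3) (17,19) (14,18)]
2. After x ≤ 20: [(7,81/8) (7,29/4) (10,2) (19,2) (19,3) (17,19) (14,18)]
3. After y ≥ 5: [(7,81/8) (7,29/4) (58/7,5) (75/4,5) (17,19) (14,18)]
4. After y ≤ 12: [(26/3,12) (7,81/8) (7,29/4) (58/7,5) (75/4,5) (143/8,12)]
5. Canonical ring: [(7,29/4) (58/7,5) (75/4,5) (143/8,12) (26/3,12) (7,81/8)]

Clipped polygon: [(7,29/4) (58/7,5) (75/4,5) (143/8,12) (26/3,12) (7,81/8)]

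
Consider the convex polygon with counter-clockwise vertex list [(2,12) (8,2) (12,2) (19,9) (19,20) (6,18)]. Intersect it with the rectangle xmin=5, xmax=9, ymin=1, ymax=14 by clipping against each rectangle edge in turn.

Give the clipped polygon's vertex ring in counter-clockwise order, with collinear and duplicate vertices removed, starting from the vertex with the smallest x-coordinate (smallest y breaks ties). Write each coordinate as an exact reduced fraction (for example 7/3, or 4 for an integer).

Clipped polygon: [(5,7) (8,2) (9,2) (9,14) (5,14)]

1. After x ≥ 5: [(5,33/2) (5,7) (8,2) (12,2) (19,9) (19,20) (6,18)]
2. After x ≤ 9: [(5,33/2) (5,7) (8,2) (9,2) (9,240/13) (6,18)]
3. After y ≥ 1: [(5,33/2) (5,7) (8,2) (9,2) (9,240/13) (6,18)]
4. After y ≤ 14: [(5,14) (5,7) (8,2) (9,2) (9,14)]
5. Canonical ring: [(5,7) (8,2) (9,2) (9,14) (5,14)]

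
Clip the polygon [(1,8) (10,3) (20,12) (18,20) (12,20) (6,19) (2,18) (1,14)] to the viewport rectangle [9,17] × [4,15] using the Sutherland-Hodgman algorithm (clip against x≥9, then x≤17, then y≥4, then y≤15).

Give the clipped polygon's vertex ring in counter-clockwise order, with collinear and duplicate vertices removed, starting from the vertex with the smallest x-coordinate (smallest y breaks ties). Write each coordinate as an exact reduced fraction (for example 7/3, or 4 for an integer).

1. After x ≥ 9: [(9,32/9) (10,3) (20,12) (18,20) (12,20) (9,39/2)]
2. After x ≤ 17: [(9,32/9) (10,3) (17,93/10) (17,20) (12,20) (9,39/2)]
3. After y ≥ 4: [(9,4) (100/9,4) (17,93/10) (17,20) (12,20) (9,39/2)]
4. After y ≤ 15: [(9,15) (9,4) (100/9,4) (17,93/10) (17,15)]
5. Canonical ring: [(9,4) (100/9,4) (17,93/10) (17,15) (9,15)]

Clipped polygon: [(9,4) (100/9,4) (17,93/10) (17,15) (9,15)]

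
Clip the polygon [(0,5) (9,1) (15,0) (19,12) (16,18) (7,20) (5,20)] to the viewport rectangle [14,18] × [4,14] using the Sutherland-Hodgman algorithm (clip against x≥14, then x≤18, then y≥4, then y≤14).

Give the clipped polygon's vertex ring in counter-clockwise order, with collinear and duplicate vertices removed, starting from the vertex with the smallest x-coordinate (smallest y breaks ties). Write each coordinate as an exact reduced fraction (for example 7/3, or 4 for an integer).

Clipped polygon: [(14,4) (49/3,4) (18,9) (18,14) (14,14)]

1. After x ≥ 14: [(14,1/6) (15,0) (19,12) (16,18) (14,166/9)]
2. After x ≤ 18: [(14,1/6) (15,0) (18,9) (18,14) (16,18) (14,166/9)]
3. After y ≥ 4: [(14,4) (49/3,4) (18,9) (18,14) (16,18) (14,166/9)]
4. After y ≤ 14: [(14,14) (14,4) (49/3,4) (18,9) (18,14) (18,14)]
5. Canonical ring: [(14,4) (49/3,4) (18,9) (18,14) (14,14)]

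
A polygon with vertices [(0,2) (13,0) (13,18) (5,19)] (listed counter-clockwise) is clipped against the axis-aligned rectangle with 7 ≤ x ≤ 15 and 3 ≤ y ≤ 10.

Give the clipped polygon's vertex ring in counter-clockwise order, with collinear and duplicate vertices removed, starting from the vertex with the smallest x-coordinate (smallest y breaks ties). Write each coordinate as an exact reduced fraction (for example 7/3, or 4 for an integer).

Clipped polygon: [(7,3) (13,3) (13,10) (7,10)]

1. After x ≥ 7: [(7,12/13) (13,0) (13,18) (7,75/4)]
2. After x ≤ 15: [(7,12/13) (13,0) (13,18) (7,75/4)]
3. After y ≥ 3: [(7,3) (13,3) (13,18) (7,75/4)]
4. After y ≤ 10: [(7,10) (7,3) (13,3) (13,10)]
5. Canonical ring: [(7,3) (13,3) (13,10) (7,10)]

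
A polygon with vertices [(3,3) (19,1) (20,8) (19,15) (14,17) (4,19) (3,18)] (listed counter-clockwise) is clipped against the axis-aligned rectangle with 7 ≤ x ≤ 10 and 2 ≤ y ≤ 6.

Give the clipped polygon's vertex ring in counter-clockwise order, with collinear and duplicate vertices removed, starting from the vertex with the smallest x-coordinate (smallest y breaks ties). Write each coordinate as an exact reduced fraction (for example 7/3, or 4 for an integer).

Clipped polygon: [(7,5/2) (10,17/8) (10,6) (7,6)]

1. After x ≥ 7: [(7,5/2) (19,1) (20,8) (19,15) (14,17) (7,92/5)]
2. After x ≤ 10: [(7,5/2) (10,17/8) (10,89/5) (7,92/5)]
3. After y ≥ 2: [(7,5/2) (10,17/8) (10,89/5) (7,92/5)]
4. After y ≤ 6: [(7,6) (7,5/2) (10,17/8) (10,6)]
5. Canonical ring: [(7,5/2) (10,17/8) (10,6) (7,6)]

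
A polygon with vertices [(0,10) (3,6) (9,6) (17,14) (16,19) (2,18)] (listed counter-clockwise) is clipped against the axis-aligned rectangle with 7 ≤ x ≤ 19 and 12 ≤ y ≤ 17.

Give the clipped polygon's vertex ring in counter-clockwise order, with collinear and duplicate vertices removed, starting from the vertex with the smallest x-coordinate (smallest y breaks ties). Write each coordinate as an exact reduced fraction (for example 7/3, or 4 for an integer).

Clipped polygon: [(7,12) (15,12) (17,14) (82/5,17) (7,17)]

1. After x ≥ 7: [(7,6) (9,6) (17,14) (16,19) (7,257/14)]
2. After x ≤ 19: [(7,6) (9,6) (17,14) (16,19) (7,257/14)]
3. After y ≥ 12: [(7,12) (15,12) (17,14) (16,19) (7,257/14)]
4. After y ≤ 17: [(7,17) (7,12) (15,12) (17,14) (82/5,17)]
5. Canonical ring: [(7,12) (15,12) (17,14) (82/5,17) (7,17)]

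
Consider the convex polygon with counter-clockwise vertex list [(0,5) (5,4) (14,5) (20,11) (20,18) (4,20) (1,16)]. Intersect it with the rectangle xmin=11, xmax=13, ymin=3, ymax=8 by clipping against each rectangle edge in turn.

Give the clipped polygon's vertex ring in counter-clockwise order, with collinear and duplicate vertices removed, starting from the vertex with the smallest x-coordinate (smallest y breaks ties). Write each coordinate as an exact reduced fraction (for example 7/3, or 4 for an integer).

1. After x ≥ 11: [(11,14/3) (14,5) (20,11) (20,18) (11,153/8)]
2. After x ≤ 13: [(11,14/3) (13,44/9) (13,151/8) (11,153/8)]
3. After y ≥ 3: [(11,14/3) (13,44/9) (13,151/8) (11,153/8)]
4. After y ≤ 8: [(11,8) (11,14/3) (13,44/9) (13,8)]
5. Canonical ring: [(11,14/3) (13,44/9) (13,8) (11,8)]

Clipped polygon: [(11,14/3) (13,44/9) (13,8) (11,8)]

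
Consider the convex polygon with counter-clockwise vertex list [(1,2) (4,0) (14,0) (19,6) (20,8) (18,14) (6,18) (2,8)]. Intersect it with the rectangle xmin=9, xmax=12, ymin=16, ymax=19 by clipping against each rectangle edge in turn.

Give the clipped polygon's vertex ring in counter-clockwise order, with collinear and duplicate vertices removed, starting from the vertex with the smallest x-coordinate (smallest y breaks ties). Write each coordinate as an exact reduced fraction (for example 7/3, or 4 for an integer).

1. After x ≥ 9: [(9,0) (14,0) (19,6) (20,8) (18,14) (9,17)]
2. After x ≤ 12: [(9,0) (12,0) (12,16) (9,17)]
3. After y ≥ 16: [(9,16) (12,16) (12,16) (9,17)]
4. After y ≤ 19: [(9,16) (12,16) (12,16) (9,17)]
5. Canonical ring: [(9,16) (12,16) (9,17)]

Clipped polygon: [(9,16) (12,16) (9,17)]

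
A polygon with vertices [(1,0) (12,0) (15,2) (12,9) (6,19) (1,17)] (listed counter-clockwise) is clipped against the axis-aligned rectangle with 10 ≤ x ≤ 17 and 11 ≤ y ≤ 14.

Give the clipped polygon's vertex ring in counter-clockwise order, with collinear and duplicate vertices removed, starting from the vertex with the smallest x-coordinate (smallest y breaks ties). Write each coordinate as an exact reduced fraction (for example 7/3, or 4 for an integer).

1. After x ≥ 10: [(10,0) (12,0) (15,2) (12,9) (10,37/3)]
2. After x ≤ 17: [(10,0) (12,0) (15,2) (12,9) (10,37/3)]
3. After y ≥ 11: [(10,11) (54/5,11) (10,37/3)]
4. After y ≤ 14: [(10,11) (54/5,11) (10,37/3)]
5. Canonical ring: [(10,11) (54/5,11) (10,37/3)]

Clipped polygon: [(10,11) (54/5,11) (10,37/3)]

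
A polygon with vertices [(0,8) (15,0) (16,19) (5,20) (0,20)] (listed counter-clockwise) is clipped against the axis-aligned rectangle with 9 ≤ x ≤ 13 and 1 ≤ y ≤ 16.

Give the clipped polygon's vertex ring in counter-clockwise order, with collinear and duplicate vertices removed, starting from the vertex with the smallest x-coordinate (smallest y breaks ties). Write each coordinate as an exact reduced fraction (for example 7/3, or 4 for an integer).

Clipped polygon: [(9,16/5) (13,16/15) (13,16) (9,16)]

1. After x ≥ 9: [(9,16/5) (15,0) (16,19) (9,216/11)]
2. After x ≤ 13: [(9,16/5) (13,16/15) (13,212/11) (9,216/11)]
3. After y ≥ 1: [(9,16/5) (13,16/15) (13,212/11) (9,216/11)]
4. After y ≤ 16: [(9,16) (9,16/5) (13,16/15) (13,16)]
5. Canonical ring: [(9,16/5) (13,16/15) (13,16) (9,16)]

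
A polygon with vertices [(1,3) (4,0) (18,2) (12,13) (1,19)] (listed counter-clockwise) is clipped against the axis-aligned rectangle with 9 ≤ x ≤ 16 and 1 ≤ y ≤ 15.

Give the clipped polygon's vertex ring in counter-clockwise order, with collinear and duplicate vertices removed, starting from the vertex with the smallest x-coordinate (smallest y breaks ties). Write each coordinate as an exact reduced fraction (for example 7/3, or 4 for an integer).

Clipped polygon: [(9,1) (11,1) (16,12/7) (16,17/3) (12,13) (9,161/11)]

1. After x ≥ 9: [(9,5/7) (18,2) (12,13) (9,161/11)]
2. After x ≤ 16: [(9,5/7) (16,12/7) (16,17/3) (12,13) (9,161/11)]
3. After y ≥ 1: [(9,1) (11,1) (16,12/7) (16,17/3) (12,13) (9,161/11)]
4. After y ≤ 15: [(9,1) (11,1) (16,12/7) (16,17/3) (12,13) (9,161/11)]
5. Canonical ring: [(9,1) (11,1) (16,12/7) (16,17/3) (12,13) (9,161/11)]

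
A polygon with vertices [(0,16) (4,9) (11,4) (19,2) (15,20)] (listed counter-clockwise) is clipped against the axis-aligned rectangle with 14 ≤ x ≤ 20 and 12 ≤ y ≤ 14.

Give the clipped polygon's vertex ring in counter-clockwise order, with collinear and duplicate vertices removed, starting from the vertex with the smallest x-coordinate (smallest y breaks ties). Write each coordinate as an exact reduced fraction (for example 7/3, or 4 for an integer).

Clipped polygon: [(14,12) (151/9,12) (49/3,14) (14,14)]

1. After x ≥ 14: [(14,296/15) (14,13/4) (19,2) (15,20)]
2. After x ≤ 20: [(14,296/15) (14,13/4) (19,2) (15,20)]
3. After y ≥ 12: [(14,296/15) (14,12) (151/9,12) (15,20)]
4. After y ≤ 14: [(14,14) (14,12) (151/9,12) (49/3,14)]
5. Canonical ring: [(14,12) (151/9,12) (49/3,14) (14,14)]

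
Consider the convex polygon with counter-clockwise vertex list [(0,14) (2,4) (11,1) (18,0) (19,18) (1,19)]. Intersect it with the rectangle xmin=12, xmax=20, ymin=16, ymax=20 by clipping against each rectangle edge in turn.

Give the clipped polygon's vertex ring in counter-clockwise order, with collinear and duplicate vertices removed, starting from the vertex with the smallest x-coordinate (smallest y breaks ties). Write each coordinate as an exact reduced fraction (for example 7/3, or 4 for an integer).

1. After x ≥ 12: [(12,6/7) (18,0) (19,18) (12,331/18)]
2. After x ≤ 20: [(12,6/7) (18,0) (19,18) (12,331/18)]
3. After y ≥ 16: [(12,16) (170/9,16) (19,18) (12,331/18)]
4. After y ≤ 20: [(12,16) (170/9,16) (19,18) (12,331/18)]
5. Canonical ring: [(12,16) (170/9,16) (19,18) (12,331/18)]

Clipped polygon: [(12,16) (170/9,16) (19,18) (12,331/18)]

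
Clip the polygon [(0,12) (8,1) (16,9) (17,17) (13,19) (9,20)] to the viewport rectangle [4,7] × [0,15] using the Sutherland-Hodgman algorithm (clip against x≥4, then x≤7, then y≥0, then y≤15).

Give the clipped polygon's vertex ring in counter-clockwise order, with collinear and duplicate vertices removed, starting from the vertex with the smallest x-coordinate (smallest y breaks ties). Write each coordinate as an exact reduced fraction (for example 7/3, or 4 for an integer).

1. After x ≥ 4: [(4,140/9) (4,13/2) (8,1) (16,9) (17,17) (13,19) (9,20)]
2. After x ≤ 7: [(7,164/9) (4,140/9) (4,13/2) (7,19/8)]
3. After y ≥ 0: [(7,164/9) (4,140/9) (4,13/2) (7,19/8)]
4. After y ≤ 15: [(7,15) (4,15) (4,13/2) (7,19/8)]
5. Canonical ring: [(4,13/2) (7,19/8) (7,15) (4,15)]

Clipped polygon: [(4,13/2) (7,19/8) (7,15) (4,15)]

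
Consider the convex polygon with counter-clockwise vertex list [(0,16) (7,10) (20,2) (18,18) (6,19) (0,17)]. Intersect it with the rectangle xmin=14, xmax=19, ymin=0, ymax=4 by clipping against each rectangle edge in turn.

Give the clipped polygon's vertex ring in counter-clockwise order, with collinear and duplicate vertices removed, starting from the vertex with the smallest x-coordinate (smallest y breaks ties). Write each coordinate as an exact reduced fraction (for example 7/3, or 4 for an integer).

1. After x ≥ 14: [(14,74/13) (20,2) (18,18) (14,55/3)]
2. After x ≤ 19: [(14,74/13) (19,34/13) (19,10) (18,18) (14,55/3)]
3. After y ≥ 0: [(14,74/13) (19,34/13) (19,10) (18,18) (14,55/3)]
4. After y ≤ 4: [(67/4,4) (19,34/13) (19,4)]
5. Canonical ring: [(67/4,4) (19,34/13) (19,4)]

Clipped polygon: [(67/4,4) (19,34/13) (19,4)]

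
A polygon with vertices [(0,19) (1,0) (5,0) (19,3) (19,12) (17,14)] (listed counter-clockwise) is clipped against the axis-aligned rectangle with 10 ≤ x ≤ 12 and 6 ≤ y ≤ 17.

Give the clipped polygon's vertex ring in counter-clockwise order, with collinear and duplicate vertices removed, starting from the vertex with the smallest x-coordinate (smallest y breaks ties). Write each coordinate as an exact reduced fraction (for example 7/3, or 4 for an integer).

1. After x ≥ 10: [(10,273/17) (10,15/14) (19,3) (19,12) (17,14)]
2. After x ≤ 12: [(12,263/17) (10,273/17) (10,15/14) (12,3/2)]
3. After y ≥ 6: [(12,6) (12,263/17) (10,273/17) (10,6)]
4. After y ≤ 17: [(12,6) (12,263/17) (10,273/17) (10,6)]
5. Canonical ring: [(10,6) (12,6) (12,263/17) (10,273/17)]

Clipped polygon: [(10,6) (12,6) (12,263/17) (10,273/17)]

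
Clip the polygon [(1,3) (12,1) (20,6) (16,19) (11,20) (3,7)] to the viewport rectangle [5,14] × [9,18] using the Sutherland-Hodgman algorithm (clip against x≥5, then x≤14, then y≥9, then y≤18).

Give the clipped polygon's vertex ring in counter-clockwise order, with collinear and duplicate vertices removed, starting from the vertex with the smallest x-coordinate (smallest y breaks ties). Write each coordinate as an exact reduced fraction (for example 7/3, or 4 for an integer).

1. After x ≥ 5: [(5,25/11) (12,1) (20,6) (16,19) (11,20) (5,41/4)]
2. After x ≤ 14: [(5,25/11) (12,1) (14,9/4) (14,97/5) (11,20) (5,41/4)]
3. After y ≥ 9: [(5,9) (14,9) (14,97/5) (11,20) (5,41/4)]
4. After y ≤ 18: [(5,9) (14,9) (14,18) (127/13,18) (5,41/4)]
5. Canonical ring: [(5,9) (14,9) (14,18) (127/13,18) (5,41/4)]

Clipped polygon: [(5,9) (14,9) (14,18) (127/13,18) (5,41/4)]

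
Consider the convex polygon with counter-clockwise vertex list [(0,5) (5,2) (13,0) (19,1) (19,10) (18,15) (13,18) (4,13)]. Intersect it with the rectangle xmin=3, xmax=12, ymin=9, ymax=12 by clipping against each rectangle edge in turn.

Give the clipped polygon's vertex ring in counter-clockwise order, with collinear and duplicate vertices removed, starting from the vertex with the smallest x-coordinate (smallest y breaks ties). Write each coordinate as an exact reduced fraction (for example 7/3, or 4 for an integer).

Clipped polygon: [(3,9) (12,9) (12,12) (7/2,12) (3,11)]

1. After x ≥ 3: [(3,11) (3,16/5) (5,2) (13,0) (19,1) (19,10) (18,15) (13,18) (4,13)]
2. After x ≤ 12: [(3,11) (3,16/5) (5,2) (12,1/4) (12,157/9) (4,13)]
3. After y ≥ 9: [(3,11) (3,9) (12,9) (12,157/9) (4,13)]
4. After y ≤ 12: [(7/2,12) (3,11) (3,9) (12,9) (12,12)]
5. Canonical ring: [(3,9) (12,9) (12,12) (7/2,12) (3,11)]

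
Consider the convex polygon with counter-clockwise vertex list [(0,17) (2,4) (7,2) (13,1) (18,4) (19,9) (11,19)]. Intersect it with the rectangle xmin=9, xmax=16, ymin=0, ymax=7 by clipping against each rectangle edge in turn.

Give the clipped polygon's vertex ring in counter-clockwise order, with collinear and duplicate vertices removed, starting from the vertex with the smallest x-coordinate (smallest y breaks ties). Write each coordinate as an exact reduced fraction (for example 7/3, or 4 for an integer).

Clipped polygon: [(9,5/3) (13,1) (16,14/5) (16,7) (9,7)]

1. After x ≥ 9: [(9,205/11) (9,5/3) (13,1) (18,4) (19,9) (11,19)]
2. After x ≤ 16: [(9,205/11) (9,5/3) (13,1) (16,14/5) (16,51/4) (11,19)]
3. After y ≥ 0: [(9,205/11) (9,5/3) (13,1) (16,14/5) (16,51/4) (11,19)]
4. After y ≤ 7: [(9,7) (9,5/3) (13,1) (16,14/5) (16,7)]
5. Canonical ring: [(9,5/3) (13,1) (16,14/5) (16,7) (9,7)]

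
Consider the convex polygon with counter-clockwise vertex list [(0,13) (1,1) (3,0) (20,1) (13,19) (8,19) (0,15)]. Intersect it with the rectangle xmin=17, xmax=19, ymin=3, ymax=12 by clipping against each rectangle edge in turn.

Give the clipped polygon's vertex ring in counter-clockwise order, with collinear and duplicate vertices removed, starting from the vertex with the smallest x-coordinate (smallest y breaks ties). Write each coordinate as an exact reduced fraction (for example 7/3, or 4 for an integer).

1. After x ≥ 17: [(17,14/17) (20,1) (17,61/7)]
2. After x ≤ 19: [(17,14/17) (19,16/17) (19,25/7) (17,61/7)]
3. After y ≥ 3: [(17,3) (19,3) (19,25/7) (17,61/7)]
4. After y ≤ 12: [(17,3) (19,3) (19,25/7) (17,61/7)]
5. Canonical ring: [(17,3) (19,3) (19,25/7) (17,61/7)]

Clipped polygon: [(17,3) (19,3) (19,25/7) (17,61/7)]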